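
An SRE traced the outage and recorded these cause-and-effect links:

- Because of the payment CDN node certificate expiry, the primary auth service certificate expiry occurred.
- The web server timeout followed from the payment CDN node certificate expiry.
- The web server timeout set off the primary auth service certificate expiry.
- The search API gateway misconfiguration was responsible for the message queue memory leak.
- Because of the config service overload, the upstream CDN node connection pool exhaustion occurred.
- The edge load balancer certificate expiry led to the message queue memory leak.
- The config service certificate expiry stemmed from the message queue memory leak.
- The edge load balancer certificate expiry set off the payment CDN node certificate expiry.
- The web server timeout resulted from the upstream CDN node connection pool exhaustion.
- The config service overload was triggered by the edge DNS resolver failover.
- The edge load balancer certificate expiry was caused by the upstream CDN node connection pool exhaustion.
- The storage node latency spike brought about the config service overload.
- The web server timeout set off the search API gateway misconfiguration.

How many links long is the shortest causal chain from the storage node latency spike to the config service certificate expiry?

5

Shortest chain: the storage node latency spike → the config service overload → the upstream CDN node connection pool exhaustion → the edge load balancer certificate expiry → the message queue memory leak → the config service certificate expiry.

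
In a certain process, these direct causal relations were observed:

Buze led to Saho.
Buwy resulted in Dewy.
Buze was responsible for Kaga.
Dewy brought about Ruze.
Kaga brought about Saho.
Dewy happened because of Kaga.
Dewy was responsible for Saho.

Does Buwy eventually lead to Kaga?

Buwy leads to Dewy, Ruze, Saho; Kaga is not among them.

No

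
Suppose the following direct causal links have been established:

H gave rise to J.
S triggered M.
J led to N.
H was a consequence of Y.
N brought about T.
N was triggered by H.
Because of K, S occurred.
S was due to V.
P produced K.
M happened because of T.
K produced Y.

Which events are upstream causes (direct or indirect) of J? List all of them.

H, K, P, Y

Immediate cause of J: H.
Further upstream: P, K, Y.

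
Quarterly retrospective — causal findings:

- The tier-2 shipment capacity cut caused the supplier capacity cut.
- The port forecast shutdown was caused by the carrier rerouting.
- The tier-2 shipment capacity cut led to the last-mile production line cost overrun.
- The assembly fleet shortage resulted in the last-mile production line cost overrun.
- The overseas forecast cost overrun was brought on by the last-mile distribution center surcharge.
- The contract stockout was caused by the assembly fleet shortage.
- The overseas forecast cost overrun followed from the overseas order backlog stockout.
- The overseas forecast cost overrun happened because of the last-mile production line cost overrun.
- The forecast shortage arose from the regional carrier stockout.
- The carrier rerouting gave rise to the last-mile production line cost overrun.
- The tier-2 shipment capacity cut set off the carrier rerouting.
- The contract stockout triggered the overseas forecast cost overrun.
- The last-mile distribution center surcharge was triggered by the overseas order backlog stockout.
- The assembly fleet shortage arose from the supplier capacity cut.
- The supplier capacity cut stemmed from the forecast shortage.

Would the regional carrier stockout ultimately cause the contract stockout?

Yes

There is a causal chain: the regional carrier stockout → the forecast shortage → the supplier capacity cut → the assembly fleet shortage → the contract stockout.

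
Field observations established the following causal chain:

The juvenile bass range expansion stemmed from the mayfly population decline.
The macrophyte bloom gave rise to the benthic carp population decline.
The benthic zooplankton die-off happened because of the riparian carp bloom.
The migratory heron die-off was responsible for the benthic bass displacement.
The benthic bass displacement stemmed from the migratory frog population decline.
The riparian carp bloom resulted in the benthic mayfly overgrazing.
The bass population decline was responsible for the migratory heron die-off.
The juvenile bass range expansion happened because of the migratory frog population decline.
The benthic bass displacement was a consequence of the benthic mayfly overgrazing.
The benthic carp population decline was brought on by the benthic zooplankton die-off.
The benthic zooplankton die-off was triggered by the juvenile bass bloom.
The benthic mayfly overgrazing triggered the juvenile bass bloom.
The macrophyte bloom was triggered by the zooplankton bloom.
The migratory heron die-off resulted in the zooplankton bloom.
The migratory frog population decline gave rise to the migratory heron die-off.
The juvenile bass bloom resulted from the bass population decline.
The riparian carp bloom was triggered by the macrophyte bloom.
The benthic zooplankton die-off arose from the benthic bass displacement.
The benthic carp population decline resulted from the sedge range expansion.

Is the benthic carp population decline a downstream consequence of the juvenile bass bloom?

Yes

There is a causal chain: the juvenile bass bloom → the benthic zooplankton die-off → the benthic carp population decline.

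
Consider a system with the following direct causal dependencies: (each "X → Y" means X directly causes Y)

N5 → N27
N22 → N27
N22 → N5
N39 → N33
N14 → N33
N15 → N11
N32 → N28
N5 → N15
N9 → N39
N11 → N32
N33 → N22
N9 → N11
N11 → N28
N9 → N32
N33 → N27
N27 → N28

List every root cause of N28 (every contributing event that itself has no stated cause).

N14, N9

Tracing upstream from N28: N28 ← N11 ← N9.
A separate upstream branch: N28 ← N27 ← N33 ← N14.
Each of those chain origins has no stated cause.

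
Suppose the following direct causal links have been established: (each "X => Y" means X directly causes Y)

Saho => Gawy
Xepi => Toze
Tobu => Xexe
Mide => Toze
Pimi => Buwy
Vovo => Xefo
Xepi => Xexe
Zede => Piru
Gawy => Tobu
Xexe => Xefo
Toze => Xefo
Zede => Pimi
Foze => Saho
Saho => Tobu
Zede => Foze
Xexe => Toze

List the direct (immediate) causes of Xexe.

Tobu, Xepi

Upstream contributors include Zede, Foze, Saho, Gawy, but only Tobu, Xepi feed directly into Xexe.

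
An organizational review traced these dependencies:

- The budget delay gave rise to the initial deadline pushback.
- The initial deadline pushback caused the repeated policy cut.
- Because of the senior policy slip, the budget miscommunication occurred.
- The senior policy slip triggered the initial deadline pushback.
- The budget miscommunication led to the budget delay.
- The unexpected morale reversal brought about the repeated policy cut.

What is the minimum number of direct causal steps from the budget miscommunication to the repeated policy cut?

Shortest chain: the budget miscommunication → the budget delay → the initial deadline pushback → the repeated policy cut.

3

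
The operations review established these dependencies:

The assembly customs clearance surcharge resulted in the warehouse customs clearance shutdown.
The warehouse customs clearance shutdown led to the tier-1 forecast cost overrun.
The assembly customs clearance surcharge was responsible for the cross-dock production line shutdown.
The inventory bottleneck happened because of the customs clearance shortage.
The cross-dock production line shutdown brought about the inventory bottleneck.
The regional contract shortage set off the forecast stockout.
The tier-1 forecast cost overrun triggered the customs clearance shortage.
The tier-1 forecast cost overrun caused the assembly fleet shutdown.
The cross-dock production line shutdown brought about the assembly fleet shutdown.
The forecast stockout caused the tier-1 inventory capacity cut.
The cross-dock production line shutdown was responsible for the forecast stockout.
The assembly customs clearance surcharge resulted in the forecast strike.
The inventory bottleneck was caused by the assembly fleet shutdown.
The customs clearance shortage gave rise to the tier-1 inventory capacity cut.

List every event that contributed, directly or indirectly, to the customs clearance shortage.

Immediate cause of the customs clearance shortage: the tier-1 forecast cost overrun.
Further upstream: the assembly customs clearance surcharge, the warehouse customs clearance shutdown.

the assembly customs clearance surcharge, the tier-1 forecast cost overrun, the warehouse customs clearance shutdown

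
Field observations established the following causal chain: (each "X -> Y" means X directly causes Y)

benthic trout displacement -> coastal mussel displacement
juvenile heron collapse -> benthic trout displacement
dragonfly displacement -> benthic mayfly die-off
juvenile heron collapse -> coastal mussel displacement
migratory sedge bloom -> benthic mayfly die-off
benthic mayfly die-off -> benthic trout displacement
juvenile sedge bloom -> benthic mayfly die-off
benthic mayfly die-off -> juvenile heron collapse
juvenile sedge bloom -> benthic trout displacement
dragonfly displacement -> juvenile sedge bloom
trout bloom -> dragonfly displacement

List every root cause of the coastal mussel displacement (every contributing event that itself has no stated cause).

Tracing upstream from the coastal mussel displacement: the coastal mussel displacement ← the juvenile heron collapse ← the benthic mayfly die-off ← the dragonfly displacement ← the trout bloom.
A separate upstream branch: the coastal mussel displacement ← the juvenile heron collapse ← the benthic mayfly die-off ← the migratory sedge bloom.
Each of those chain origins has no stated cause.

the migratory sedge bloom, the trout bloom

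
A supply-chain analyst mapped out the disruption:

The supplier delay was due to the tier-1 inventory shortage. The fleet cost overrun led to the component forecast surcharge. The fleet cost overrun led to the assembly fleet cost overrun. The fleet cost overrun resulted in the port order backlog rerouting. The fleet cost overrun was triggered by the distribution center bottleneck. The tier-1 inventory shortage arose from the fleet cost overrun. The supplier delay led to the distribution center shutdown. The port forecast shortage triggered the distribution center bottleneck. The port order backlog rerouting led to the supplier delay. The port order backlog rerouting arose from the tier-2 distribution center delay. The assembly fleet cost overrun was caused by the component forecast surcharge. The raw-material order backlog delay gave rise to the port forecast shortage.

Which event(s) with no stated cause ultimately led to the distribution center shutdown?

Tracing upstream from the distribution center shutdown: the distribution center shutdown ← the supplier delay ← the port order backlog rerouting ← the fleet cost overrun ← the distribution center bottleneck ← the port forecast shortage ← the raw-material order backlog delay.
A separate upstream branch: the distribution center shutdown ← the supplier delay ← the port order backlog rerouting ← the tier-2 distribution center delay.
Each of those chain origins has no stated cause.

the raw-material order backlog delay, the tier-2 distribution center delay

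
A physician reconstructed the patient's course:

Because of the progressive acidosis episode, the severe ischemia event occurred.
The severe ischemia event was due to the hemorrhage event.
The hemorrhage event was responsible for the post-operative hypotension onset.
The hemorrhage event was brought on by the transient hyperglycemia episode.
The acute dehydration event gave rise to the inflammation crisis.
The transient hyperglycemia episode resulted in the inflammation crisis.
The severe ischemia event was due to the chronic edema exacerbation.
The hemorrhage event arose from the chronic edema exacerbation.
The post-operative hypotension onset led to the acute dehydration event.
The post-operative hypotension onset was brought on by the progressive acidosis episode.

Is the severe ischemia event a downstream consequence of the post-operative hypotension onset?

The post-operative hypotension onset leads to the acute dehydration event, the inflammation crisis; the severe ischemia event is not among them.

No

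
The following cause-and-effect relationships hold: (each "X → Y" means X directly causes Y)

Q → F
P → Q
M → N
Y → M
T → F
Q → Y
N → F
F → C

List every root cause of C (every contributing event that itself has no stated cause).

P, T

Tracing upstream from C: C ← F ← Q ← P.
A separate upstream branch: C ← F ← T.
Each of those chain origins has no stated cause.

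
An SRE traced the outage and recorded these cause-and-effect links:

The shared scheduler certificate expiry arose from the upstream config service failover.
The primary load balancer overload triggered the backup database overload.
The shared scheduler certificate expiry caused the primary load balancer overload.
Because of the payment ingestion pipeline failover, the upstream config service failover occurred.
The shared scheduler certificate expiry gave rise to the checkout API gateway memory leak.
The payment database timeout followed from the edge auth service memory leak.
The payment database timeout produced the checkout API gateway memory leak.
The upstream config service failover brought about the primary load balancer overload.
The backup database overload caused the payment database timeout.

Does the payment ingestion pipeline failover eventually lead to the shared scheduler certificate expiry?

Yes

There is a causal chain: the payment ingestion pipeline failover → the upstream config service failover → the shared scheduler certificate expiry.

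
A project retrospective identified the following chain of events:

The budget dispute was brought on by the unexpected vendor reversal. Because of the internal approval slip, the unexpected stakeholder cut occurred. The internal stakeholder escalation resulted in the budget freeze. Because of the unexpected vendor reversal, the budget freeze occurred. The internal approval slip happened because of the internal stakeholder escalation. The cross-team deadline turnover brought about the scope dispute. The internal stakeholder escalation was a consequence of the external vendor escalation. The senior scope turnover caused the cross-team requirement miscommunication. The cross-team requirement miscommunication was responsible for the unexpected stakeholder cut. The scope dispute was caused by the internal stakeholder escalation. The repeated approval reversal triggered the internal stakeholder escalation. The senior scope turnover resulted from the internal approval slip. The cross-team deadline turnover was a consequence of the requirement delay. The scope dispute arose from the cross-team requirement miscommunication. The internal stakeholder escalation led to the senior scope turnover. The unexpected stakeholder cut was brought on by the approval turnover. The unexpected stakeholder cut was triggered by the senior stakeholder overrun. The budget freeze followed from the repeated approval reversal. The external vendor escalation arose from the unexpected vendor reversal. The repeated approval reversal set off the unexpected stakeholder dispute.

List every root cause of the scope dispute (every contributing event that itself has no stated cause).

the repeated approval reversal, the requirement delay, the unexpected vendor reversal

Tracing upstream from the scope dispute: the scope dispute ← the internal stakeholder escalation ← the repeated approval reversal.
A separate upstream branch: the scope dispute ← the cross-team deadline turnover ← the requirement delay.
A separate upstream branch: the scope dispute ← the internal stakeholder escalation ← the external vendor escalation ← the unexpected vendor reversal.
Each of those chain origins has no stated cause.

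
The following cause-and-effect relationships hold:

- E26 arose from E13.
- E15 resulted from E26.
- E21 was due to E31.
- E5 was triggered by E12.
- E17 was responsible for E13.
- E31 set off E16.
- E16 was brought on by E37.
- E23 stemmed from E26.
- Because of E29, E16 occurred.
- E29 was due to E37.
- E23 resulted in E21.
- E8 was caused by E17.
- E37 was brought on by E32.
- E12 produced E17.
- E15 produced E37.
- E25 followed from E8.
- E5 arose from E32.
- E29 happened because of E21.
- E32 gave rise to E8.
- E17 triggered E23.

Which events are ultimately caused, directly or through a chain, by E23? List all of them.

E16, E21, E29

Direct effects: E21.
2 steps out: E29.
3 steps out: E16.
Not reachable from it: E12, E32, E17, E31, E13, E26, E15, E8, E5, E25, E37.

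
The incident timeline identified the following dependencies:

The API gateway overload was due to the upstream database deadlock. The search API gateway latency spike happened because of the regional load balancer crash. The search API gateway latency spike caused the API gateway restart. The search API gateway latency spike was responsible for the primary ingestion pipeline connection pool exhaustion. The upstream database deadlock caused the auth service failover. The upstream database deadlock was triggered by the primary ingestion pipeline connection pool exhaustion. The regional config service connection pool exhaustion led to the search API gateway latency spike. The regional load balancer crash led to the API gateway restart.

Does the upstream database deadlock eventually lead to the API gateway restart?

The upstream database deadlock leads to the API gateway overload, the auth service failover; the API gateway restart is not among them.

No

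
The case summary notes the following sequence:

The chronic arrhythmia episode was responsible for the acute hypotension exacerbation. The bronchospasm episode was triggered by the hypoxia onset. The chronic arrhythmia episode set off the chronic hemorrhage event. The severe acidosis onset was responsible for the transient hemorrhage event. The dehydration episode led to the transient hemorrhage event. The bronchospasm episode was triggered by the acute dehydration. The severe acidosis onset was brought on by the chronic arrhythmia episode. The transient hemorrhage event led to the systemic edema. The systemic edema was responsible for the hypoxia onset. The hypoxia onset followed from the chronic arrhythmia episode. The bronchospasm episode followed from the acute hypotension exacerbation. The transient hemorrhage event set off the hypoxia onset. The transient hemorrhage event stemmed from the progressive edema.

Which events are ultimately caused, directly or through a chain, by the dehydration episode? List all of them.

the bronchospasm episode, the hypoxia onset, the systemic edema, the transient hemorrhage event

Direct effects: the transient hemorrhage event.
2 steps out: the systemic edema, the hypoxia onset.
3 steps out: the bronchospasm episode.
Not reachable from it: the chronic arrhythmia episode, the chronic hemorrhage event, the acute dehydration, the severe acidosis onset, the progressive edema, the acute hypotension exacerbation.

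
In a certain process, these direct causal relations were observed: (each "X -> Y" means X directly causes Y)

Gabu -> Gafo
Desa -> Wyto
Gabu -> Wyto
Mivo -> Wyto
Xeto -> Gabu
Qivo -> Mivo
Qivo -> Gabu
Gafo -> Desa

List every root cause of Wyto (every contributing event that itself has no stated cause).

Qivo, Xeto

Tracing upstream from Wyto: Wyto ← Gabu ← Qivo.
A separate upstream branch: Wyto ← Gabu ← Xeto.
Each of those chain origins has no stated cause.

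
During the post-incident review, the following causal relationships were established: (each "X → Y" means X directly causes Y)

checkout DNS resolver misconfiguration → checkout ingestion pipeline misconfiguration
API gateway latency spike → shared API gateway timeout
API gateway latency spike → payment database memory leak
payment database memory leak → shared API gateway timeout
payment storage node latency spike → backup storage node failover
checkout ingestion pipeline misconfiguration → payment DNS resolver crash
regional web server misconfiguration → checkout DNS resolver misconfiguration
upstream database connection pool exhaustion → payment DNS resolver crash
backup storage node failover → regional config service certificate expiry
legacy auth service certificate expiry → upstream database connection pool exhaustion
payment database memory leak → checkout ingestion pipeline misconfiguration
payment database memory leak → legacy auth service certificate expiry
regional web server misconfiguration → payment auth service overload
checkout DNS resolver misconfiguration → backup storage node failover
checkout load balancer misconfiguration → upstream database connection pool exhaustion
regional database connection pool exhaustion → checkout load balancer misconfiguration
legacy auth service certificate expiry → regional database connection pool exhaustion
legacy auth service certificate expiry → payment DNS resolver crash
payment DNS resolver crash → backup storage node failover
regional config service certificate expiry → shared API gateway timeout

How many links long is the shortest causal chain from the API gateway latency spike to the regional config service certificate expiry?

5

Shortest chain: the API gateway latency spike → the payment database memory leak → the legacy auth service certificate expiry → the payment DNS resolver crash → the backup storage node failover → the regional config service certificate expiry.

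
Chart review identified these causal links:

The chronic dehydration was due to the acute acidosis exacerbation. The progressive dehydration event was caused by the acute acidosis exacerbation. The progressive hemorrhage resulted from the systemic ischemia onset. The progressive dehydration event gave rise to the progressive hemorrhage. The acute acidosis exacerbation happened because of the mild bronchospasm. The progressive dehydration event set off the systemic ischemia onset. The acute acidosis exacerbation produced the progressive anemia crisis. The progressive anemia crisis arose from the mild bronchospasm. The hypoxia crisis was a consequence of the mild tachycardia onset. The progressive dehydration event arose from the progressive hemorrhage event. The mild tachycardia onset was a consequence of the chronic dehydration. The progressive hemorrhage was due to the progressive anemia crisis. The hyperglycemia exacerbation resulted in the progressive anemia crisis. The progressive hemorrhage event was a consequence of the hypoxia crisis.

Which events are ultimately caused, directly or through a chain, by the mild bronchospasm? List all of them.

the acute acidosis exacerbation, the chronic dehydration, the hypoxia crisis, the mild tachycardia onset, the progressive anemia crisis, the progressive dehydration event, the progressive hemorrhage, the progressive hemorrhage event, the systemic ischemia onset

Direct effects: the acute acidosis exacerbation, the progressive anemia crisis.
2 steps out: the chronic dehydration, the progressive dehydration event, the progressive hemorrhage.
3 steps out: the mild tachycardia onset, the systemic ischemia onset.
4 steps out: the hypoxia crisis.
5 steps out: the progressive hemorrhage event.
Not reachable from it: the hyperglycemia exacerbation.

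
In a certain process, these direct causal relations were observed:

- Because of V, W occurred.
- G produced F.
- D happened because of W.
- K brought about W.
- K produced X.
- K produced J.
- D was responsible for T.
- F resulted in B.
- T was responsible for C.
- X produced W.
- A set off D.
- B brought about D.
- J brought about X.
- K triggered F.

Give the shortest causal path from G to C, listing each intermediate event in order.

G → F
F → B
B → D
D → T
T → C
Length: 5 steps.

G → F → B → D → T → C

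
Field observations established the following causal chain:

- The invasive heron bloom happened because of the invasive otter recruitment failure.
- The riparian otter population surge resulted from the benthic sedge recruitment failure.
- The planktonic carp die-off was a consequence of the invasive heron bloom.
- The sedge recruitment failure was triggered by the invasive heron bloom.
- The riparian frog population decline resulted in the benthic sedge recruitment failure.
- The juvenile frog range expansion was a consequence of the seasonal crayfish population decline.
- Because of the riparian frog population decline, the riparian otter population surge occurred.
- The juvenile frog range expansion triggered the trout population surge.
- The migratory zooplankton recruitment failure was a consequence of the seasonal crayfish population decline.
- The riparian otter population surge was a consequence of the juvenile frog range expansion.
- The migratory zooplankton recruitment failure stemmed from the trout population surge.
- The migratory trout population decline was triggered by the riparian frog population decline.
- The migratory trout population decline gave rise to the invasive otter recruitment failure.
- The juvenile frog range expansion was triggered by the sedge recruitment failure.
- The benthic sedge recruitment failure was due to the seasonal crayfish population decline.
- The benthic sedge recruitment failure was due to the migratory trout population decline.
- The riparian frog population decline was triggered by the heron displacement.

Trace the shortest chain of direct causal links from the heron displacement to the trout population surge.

the heron displacement → the riparian frog population decline
the riparian frog population decline → the migratory trout population decline
the migratory trout population decline → the invasive otter recruitment failure
the invasive otter recruitment failure → the invasive heron bloom
the invasive heron bloom → the sedge recruitment failure
the sedge recruitment failure → the juvenile frog range expansion
the juvenile frog range expansion → the trout population surge
Length: 7 steps.

the heron displacement → the riparian frog population decline → the migratory trout population decline → the invasive otter recruitment failure → the invasive heron bloom → the sedge recruitment failure → the juvenile frog range expansion → the trout population surge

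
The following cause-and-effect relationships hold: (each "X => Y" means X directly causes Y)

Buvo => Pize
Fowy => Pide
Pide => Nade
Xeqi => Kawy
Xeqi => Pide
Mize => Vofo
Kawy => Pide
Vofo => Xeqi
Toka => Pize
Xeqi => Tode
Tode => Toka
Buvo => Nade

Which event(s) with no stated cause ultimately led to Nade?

Buvo, Fowy, Mize

Tracing upstream from Nade: Nade ← Pide ← Xeqi ← Vofo ← Mize.
A separate upstream branch: Nade ← Pide ← Fowy.
A separate upstream branch: Nade ← Buvo.
Each of those chain origins has no stated cause.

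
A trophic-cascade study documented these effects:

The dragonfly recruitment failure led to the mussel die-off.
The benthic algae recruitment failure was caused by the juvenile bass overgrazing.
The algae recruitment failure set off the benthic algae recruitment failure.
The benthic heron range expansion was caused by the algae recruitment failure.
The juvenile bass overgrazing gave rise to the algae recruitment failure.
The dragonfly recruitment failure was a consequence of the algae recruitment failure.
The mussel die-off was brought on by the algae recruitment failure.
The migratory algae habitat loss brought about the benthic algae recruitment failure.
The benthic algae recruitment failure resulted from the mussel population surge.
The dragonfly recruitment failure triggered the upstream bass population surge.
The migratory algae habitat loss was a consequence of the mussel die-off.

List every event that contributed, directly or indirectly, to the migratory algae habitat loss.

Immediate cause of the migratory algae habitat loss: the mussel die-off.
Further upstream: the juvenile bass overgrazing, the algae recruitment failure, the dragonfly recruitment failure.

the algae recruitment failure, the dragonfly recruitment failure, the juvenile bass overgrazing, the mussel die-off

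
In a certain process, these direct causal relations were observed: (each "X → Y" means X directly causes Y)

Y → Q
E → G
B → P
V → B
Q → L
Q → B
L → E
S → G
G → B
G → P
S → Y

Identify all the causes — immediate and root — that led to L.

Immediate cause of L: Q.
Further upstream: S, Y.

Q, S, Y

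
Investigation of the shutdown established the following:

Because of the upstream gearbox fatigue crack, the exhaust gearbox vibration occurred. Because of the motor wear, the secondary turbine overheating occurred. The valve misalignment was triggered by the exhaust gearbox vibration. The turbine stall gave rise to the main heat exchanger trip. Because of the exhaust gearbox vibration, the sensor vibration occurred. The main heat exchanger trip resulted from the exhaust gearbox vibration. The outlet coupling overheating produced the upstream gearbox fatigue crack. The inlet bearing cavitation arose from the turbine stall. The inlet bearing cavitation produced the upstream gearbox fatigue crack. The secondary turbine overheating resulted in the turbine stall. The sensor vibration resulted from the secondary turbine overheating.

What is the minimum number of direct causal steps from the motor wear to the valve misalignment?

Shortest chain: the motor wear → the secondary turbine overheating → the turbine stall → the inlet bearing cavitation → the upstream gearbox fatigue crack → the exhaust gearbox vibration → the valve misalignment.

6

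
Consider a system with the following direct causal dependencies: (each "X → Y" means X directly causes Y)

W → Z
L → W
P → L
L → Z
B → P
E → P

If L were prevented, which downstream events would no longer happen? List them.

Downstream of L: W, Z.

W, Z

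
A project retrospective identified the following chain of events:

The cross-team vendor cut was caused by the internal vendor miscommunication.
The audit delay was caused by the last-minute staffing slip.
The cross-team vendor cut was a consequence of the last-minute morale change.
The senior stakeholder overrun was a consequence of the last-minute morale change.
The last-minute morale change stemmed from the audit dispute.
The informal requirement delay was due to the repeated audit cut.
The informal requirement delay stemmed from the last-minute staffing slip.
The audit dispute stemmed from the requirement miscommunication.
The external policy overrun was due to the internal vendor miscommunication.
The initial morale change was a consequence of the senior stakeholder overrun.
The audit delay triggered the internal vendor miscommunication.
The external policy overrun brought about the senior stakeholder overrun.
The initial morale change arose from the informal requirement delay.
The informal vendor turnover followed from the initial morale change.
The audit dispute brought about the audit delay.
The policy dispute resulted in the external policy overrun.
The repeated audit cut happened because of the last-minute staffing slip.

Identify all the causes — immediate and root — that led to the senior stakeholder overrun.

the audit delay, the audit dispute, the external policy overrun, the internal vendor miscommunication, the last-minute morale change, the last-minute staffing slip, the policy dispute, the requirement miscommunication

Immediate causes of the senior stakeholder overrun: the last-minute morale change, the external policy overrun.
Further upstream: the last-minute staffing slip, the requirement miscommunication, the audit dispute, the audit delay, the internal vendor miscommunication, the policy dispute.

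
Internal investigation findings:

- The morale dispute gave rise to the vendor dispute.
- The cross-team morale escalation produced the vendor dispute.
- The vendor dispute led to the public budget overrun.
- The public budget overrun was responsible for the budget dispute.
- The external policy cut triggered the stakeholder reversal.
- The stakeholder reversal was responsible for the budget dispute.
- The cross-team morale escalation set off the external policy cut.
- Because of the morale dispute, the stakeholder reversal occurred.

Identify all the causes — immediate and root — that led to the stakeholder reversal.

the cross-team morale escalation, the external policy cut, the morale dispute

Immediate causes of the stakeholder reversal: the external policy cut, the morale dispute.
Further upstream: the cross-team morale escalation.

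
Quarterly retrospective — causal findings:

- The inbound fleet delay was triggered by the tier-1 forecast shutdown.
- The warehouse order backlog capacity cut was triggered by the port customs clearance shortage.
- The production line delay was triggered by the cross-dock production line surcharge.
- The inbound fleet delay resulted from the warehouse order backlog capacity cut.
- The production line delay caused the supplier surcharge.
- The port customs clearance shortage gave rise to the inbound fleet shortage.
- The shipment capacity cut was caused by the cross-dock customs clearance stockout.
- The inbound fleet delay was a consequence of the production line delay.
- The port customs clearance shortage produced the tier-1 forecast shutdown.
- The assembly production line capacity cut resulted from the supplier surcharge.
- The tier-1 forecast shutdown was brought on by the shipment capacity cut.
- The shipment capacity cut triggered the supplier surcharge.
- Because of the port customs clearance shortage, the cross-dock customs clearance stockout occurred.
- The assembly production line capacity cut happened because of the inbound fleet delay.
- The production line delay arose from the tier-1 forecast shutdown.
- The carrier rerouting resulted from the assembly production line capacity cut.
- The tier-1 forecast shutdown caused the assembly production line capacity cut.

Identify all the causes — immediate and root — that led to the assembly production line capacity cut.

the cross-dock customs clearance stockout, the cross-dock production line surcharge, the inbound fleet delay, the port customs clearance shortage, the production line delay, the shipment capacity cut, the supplier surcharge, the tier-1 forecast shutdown, the warehouse order backlog capacity cut

Immediate causes of the assembly production line capacity cut: the tier-1 forecast shutdown, the supplier surcharge, the inbound fleet delay.
Further upstream: the port customs clearance shortage, the warehouse order backlog capacity cut, the cross-dock customs clearance stockout, the cross-dock production line surcharge, the shipment capacity cut, the production line delay.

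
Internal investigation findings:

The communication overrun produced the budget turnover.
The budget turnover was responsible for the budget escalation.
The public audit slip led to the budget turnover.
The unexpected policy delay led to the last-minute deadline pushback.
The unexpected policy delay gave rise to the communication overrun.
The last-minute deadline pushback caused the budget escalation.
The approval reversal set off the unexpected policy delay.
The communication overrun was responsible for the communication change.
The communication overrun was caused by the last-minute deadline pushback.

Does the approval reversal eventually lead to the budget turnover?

Yes

There is a causal chain: the approval reversal → the unexpected policy delay → the communication overrun → the budget turnover.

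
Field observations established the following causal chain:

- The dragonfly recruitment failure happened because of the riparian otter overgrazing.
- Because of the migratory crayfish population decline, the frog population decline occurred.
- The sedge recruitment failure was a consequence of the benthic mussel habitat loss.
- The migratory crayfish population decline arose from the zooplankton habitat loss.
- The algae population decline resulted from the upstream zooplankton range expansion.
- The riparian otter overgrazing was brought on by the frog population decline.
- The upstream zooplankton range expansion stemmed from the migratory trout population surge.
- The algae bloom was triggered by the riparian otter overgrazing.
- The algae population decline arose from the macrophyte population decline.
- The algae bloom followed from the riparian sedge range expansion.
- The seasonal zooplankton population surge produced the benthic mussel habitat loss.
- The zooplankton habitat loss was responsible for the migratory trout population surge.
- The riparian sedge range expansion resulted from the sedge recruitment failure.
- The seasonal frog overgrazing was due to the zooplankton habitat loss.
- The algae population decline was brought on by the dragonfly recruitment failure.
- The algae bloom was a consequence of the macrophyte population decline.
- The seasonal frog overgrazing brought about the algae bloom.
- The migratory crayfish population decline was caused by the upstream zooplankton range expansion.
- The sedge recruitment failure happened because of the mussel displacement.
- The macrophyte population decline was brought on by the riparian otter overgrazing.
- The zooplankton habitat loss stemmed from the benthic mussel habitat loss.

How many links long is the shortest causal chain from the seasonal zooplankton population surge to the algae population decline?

Shortest chain: the seasonal zooplankton population surge → the benthic mussel habitat loss → the zooplankton habitat loss → the migratory trout population surge → the upstream zooplankton range expansion → the algae population decline.

5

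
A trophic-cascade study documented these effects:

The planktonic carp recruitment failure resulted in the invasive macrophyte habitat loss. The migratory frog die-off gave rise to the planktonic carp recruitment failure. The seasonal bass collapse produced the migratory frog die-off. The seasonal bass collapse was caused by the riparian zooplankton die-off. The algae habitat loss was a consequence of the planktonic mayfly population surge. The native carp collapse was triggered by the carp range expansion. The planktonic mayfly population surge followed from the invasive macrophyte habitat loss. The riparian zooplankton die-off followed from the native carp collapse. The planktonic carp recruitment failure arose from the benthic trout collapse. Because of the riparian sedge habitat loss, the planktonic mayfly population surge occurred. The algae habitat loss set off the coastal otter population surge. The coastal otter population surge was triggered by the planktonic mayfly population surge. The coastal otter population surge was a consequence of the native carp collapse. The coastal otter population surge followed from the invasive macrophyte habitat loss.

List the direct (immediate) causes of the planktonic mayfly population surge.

the invasive macrophyte habitat loss, the riparian sedge habitat loss

Upstream contributors include the carp range expansion, the native carp collapse, the riparian zooplankton die-off, the seasonal bass collapse, the benthic trout collapse, the migratory frog die-off, the planktonic carp recruitment failure, but only the invasive macrophyte habitat loss, the riparian sedge habitat loss feed directly into the planktonic mayfly population surge.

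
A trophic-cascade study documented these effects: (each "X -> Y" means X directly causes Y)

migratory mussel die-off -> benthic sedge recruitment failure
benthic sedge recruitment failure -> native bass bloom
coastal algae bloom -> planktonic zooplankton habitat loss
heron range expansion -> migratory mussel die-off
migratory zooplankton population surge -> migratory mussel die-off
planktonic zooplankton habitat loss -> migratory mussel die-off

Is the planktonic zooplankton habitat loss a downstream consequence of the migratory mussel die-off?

The migratory mussel die-off leads to the benthic sedge recruitment failure, the native bass bloom; the planktonic zooplankton habitat loss is not among them.

No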